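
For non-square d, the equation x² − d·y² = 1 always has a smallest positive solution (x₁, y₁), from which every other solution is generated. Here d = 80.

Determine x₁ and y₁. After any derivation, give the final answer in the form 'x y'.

9 1

[8; 1,16] for √80; ℓ=2 ⇒ convergent index 1
k=0  a_k=8  p_k/q_k = 8/1
k=1  a_k=1  p_k/q_k = 9/1
(x₁, y₁) = (9, 1);  9² − 80·1² = 1 ✓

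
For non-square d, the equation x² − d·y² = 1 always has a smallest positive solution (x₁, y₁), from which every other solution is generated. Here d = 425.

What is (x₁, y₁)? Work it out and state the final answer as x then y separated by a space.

143649 6968

√425 → a₀=20, period (1,1,1,1,1,1,40); ℓ=7 odd so k=13
k=0  a_k=20  p_k/q_k = 20/1
k=1  a_k=1  p_k/q_k = 21/1
…
k=3  a_k=1  p_k/q_k = 62/3
…
k=5  a_k=1  p_k/q_k = 165/8
k=6  a_k=1  p_k/q_k = 268/13
k=7  a_k=40  p_k/q_k = 10885/528
…
k=10  a_k=1  p_k/q_k = 33191/1610
k=11  a_k=1  p_k/q_k = 55229/2679
k=12  a_k=1  p_k/q_k = 88420/4289
k=13  a_k=1  p_k/q_k = 143649/6968
fundamental: x₁=143649, y₁=6968  (since 20635035201 − 425·48553024 = 1)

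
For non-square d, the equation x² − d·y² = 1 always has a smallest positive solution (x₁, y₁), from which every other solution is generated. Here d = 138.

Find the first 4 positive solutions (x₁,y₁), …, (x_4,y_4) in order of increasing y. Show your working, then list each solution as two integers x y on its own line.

√138 = [11; 1,2,1,22, …], period ℓ=4 (even) → k=3
i=0: a=11 ⇒ p=11, q=1
i=1: a=1 ⇒ p=12, q=1
i=2: a=2 ⇒ p=35, q=3
i=3: a=1 ⇒ p=47, q=4
(x₁, y₁) = (47, 4);  47² − 138·4² = 1 ✓
n=2: (47,4)∘(47,4) = (47·47+138·4·4, 47·4+4·47) = (4417,376)
n=3: (4417,376)∘(47,4) = (47·4417+138·4·376, 47·376+4·4417) = (415151,35340)
n=4: (415151,35340)∘(47,4) = (47·415151+138·4·35340, 47·35340+4·415151) = (39019777,3321584)

47 4
4417 376
415151 35340
39019777 3321584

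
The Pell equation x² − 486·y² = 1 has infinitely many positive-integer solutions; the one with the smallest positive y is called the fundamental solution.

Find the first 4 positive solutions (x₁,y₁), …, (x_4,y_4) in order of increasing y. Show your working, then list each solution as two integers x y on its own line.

√486 = [22; 22,44, …], period ℓ=2 (even) → k=1
step 0: (22, 1)  from 22·(1,0) + (0,1)
step 1: (485, 22)  from 22·(22,1) + (1,0)
fundamental: x₁=485, y₁=22  (since 235225 − 486·484 = 1)
(x_2, y_2) = (485·485 + 486·22·22, 485·22 + 22·485) = (470449, 21340)
(x_3, y_3) = (485·470449 + 486·22·21340, 485·21340 + 22·470449) = (456335045, 20699778)
(x_4, y_4) = (485·456335045 + 486·22·20699778, 485·20699778 + 22·456335045) = (442644523201, 20078763320)

485 22
470449 21340
456335045 20699778
442644523201 20078763320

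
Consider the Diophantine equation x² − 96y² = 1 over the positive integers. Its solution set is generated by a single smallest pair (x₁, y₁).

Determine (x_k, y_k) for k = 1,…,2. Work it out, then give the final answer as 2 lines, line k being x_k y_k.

49 5
4801 490

√96 = [9; 1,3,1,18, …], period ℓ=4 (even) → k=3
step 0: (9, 1)  from 9·(1,0) + (0,1)
…
step 2: (39, 4)  from 3·(10,1) + (9,1)
step 3: (49, 5)  from 1·(39,4) + (10,1)
fundamental: x₁=49, y₁=5  (since 2401 − 96·25 = 1)
n=2: (49,5)∘(49,5) = (49·49+96·5·5, 49·5+5·49) = (4801,490)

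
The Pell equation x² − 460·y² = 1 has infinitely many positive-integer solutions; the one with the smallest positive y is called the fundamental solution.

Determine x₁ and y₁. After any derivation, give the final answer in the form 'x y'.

2535751 118230

d=460: √d = [21; 2,4,3,1,2,10,2,1,3,4,2,42] (ℓ=12, even), read p_11/q_11
step 0: (21, 1)  from 21·(1,0) + (0,1)
…
step 2: (193, 9)  from 4·(43,2) + (21,1)
step 3: (622, 29)  from 3·(193,9) + (43,2)
…
step 7: (48922, 2281)  from 2·(23335,1088) + (2252,105)
step 8: (72257, 3369)  from 1·(48922,2281) + (23335,1088)
…
step 10: (1135029, 52921)  from 4·(265693,12388) + (72257,3369)
step 11: (2535751, 118230)  from 2·(1135029,52921) + (265693,12388)
(x₁, y₁) = (2535751, 118230);  2535751² − 460·118230² = 1 ✓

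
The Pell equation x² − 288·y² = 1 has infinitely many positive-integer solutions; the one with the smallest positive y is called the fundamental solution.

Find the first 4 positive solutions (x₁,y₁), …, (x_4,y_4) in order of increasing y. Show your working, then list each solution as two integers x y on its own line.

17 1
577 34
19601 1155
665857 39236

√288 = [16; 1,32, …], period ℓ=2 (even) → k=1
k=0  a_k=16  p_k/q_k = 16/1
k=1  a_k=1  p_k/q_k = 17/1
→ (17, 1).  Check: 17²=289, 288·1²=288, difference 1.
(17+1√288)^2 = 577 + 34√288
(17+1√288)^3 = 19601 + 1155√288
(17+1√288)^4 = 665857 + 39236√288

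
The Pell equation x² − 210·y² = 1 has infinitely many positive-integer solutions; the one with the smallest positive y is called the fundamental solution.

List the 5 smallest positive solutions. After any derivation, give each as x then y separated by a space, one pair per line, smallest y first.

29 2
1681 116
97469 6726
5651521 389992
327690749 22612810

√210 → a₀=14, period (2,28); ℓ=2 even so k=1
k=0  a_k=14  p_k/q_k = 14/1
k=1  a_k=2  p_k/q_k = 29/2
fundamental: x₁=29, y₁=2  (since 841 − 210·4 = 1)
(x_2, y_2) = (29·29 + 210·2·2, 29·2 + 2·29) = (1681, 116)
(x_3, y_3) = (29·1681 + 210·2·116, 29·116 + 2·1681) = (97469, 6726)
(x_4, y_4) = (29·97469 + 210·2·6726, 29·6726 + 2·97469) = (5651521, 389992)
(x_5, y_5) = (29·5651521 + 210·2·389992, 29·389992 + 2·5651521) = (327690749, 22612810)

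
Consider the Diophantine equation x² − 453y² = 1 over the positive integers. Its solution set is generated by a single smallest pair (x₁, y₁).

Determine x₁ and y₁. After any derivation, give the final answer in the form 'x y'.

1653751 77700

d=453: √d = [21; 3,1,1,10,14,10,1,1,3,42] (ℓ=10, even), read p_9/q_9
i=0: a=21 ⇒ p=21, q=1
i=1: a=3 ⇒ p=64, q=3
…
i=5: a=14 ⇒ p=22199, q=1043
…
i=8: a=1 ⇒ p=469329, q=22051
i=9: a=3 ⇒ p=1653751, q=77700
fundamental: x₁=1653751, y₁=77700  (since 2734892370001 − 453·6037290000 = 1)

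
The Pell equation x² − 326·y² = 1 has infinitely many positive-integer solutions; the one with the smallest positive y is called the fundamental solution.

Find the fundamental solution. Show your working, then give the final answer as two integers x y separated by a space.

[18; 18,36] for √326; ℓ=2 ⇒ convergent index 1
i=0: a=18 ⇒ p=18, q=1
i=1: a=18 ⇒ p=325, q=18
fundamental: x₁=325, y₁=18  (since 105625 − 326·324 = 1)

325 18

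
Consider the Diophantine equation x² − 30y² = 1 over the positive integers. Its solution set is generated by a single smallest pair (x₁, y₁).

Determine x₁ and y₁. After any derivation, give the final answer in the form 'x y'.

√30 = [5; 2,10, …], period ℓ=2 (even) → k=1
i=0: a=5 ⇒ p=5, q=1
i=1: a=2 ⇒ p=11, q=2
(x₁, y₁) = (11, 2);  11² − 30·2² = 1 ✓

11 2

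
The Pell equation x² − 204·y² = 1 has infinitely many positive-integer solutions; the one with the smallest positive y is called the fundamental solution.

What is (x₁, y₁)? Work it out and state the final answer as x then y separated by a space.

4999 350

d=204: √d = [14; 3,1,1,6,1,1,3,28] (ℓ=8, even), read p_7/q_7
a_0=14:  p_0=14·1+0=14,  q_0=14·0+1=1
…
a_2=1:  p_2=1·43+14=57,  q_2=1·3+1=4
a_3=1:  p_3=1·57+43=100,  q_3=1·4+3=7
a_4=6:  p_4=6·100+57=657,  q_4=6·7+4=46
…
a_6=1:  p_6=1·757+657=1414,  q_6=1·53+46=99
a_7=3:  p_7=3·1414+757=4999,  q_7=3·99+53=350
fundamental: x₁=4999, y₁=350  (since 24990001 − 204·122500 = 1)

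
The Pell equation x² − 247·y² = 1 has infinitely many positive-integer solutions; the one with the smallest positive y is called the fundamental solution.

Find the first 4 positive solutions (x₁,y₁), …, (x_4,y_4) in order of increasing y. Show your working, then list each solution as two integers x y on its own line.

85292 5427
14549450527 925759368
2481903468612476 157919736025485
423373021275241155457 26938580249245573872

[15; 1,2,1,1,9,1,9,1,1,2,1,30] for √247; ℓ=12 ⇒ convergent index 11
a_0=15:  p_0=15·1+0=15,  q_0=15·0+1=1
a_1=1:  p_1=1·15+1=16,  q_1=1·1+0=1
a_2=2:  p_2=2·16+15=47,  q_2=2·1+1=3
a_3=1:  p_3=1·47+16=63,  q_3=1·3+1=4
a_4=1:  p_4=1·63+47=110,  q_4=1·4+3=7
a_5=9:  p_5=9·110+63=1053,  q_5=9·7+4=67
a_6=1:  p_6=1·1053+110=1163,  q_6=1·67+7=74
…
a_8=1:  p_8=1·11520+1163=12683,  q_8=1·733+74=807
a_9=1:  p_9=1·12683+11520=24203,  q_9=1·807+733=1540
a_10=2:  p_10=2·24203+12683=61089,  q_10=2·1540+807=3887
a_11=1:  p_11=1·61089+24203=85292,  q_11=1·3887+1540=5427
(x₁, y₁) = (85292, 5427);  85292² − 247·5427² = 1 ✓
k=2:  x_2 = 85292·85292+247·5427·5427 = 14549450527,  y_2 = 85292·5427+5427·85292 = 925759368
k=3:  x_3 = 85292·14549450527+247·5427·925759368 = 2481903468612476,  y_3 = 85292·925759368+5427·14549450527 = 157919736025485
k=4:  x_4 = 85292·2481903468612476+247·5427·157919736025485 = 423373021275241155457,  y_4 = 85292·157919736025485+5427·2481903468612476 = 26938580249245573872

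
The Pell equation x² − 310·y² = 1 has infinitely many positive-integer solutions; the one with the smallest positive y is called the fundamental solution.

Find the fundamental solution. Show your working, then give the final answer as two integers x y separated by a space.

d=310: √d = [17; 1,1,1,1,5,…,1,1,34] (ℓ=16, even), read p_15/q_15
step 0: (17, 1)  from 17·(1,0) + (0,1)
step 1: (18, 1)  from 1·(17,1) + (1,0)
…
step 3: (53, 3)  from 1·(35,2) + (18,1)
step 4: (88, 5)  from 1·(53,3) + (35,2)
…
step 8: (5687, 323)  from 2·(2060,117) + (1567,89)
step 9: (7747, 440)  from 1·(5687,323) + (2060,117)
…
step 12: (181315, 10298)  from 1·(152387,8655) + (28928,1643)
step 13: (333702, 18953)  from 1·(181315,10298) + (152387,8655)
step 14: (515017, 29251)  from 1·(333702,18953) + (181315,10298)
step 15: (848719, 48204)  from 1·(515017,29251) + (333702,18953)
→ (848719, 48204).  Check: 848719²=720323940961, 310·48204²=720323940960, difference 1.

848719 48204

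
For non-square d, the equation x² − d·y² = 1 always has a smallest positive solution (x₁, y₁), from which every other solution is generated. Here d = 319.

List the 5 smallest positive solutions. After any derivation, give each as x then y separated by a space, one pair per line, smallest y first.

[17; 1,6,5,1,4,…,6,1,34] for √319; ℓ=14 ⇒ convergent index 13
step 0: (17, 1)  from 17·(1,0) + (0,1)
…
step 2: (125, 7)  from 6·(18,1) + (17,1)
step 3: (643, 36)  from 5·(125,7) + (18,1)
step 4: (768, 43)  from 1·(643,36) + (125,7)
step 5: (3715, 208)  from 4·(768,43) + (643,36)
step 6: (11913, 667)  from 3·(3715,208) + (768,43)
…
step 9: (250816, 14043)  from 4·(58797,3292) + (15628,875)
…
step 12: (11102899, 621643)  from 6·(1798881,100718) + (309613,17335)
step 13: (12901780, 722361)  from 1·(11102899,621643) + (1798881,100718)
fundamental: x₁=12901780, y₁=722361  (since 166455927168400 − 319·521805414321 = 1)
k=2:  x_2 = 12901780·12901780+319·722361·722361 = 332911854336799,  y_2 = 12901780·722361+722361·12901780 = 18639485405160
k=3:  x_3 = 12901780·332911854336799+319·722361·18639485405160 = 8590311008090840302660,  y_3 = 12901780·18639485405160+722361·332911854336799 = 480965080021169647239
k=4:  x_4 = 12901780·8590311008090840302660+319·722361·480965080021169647239 = 221660605515932150288251132801,  y_4 = 12901780·480965080021169647239+722361·8590311008090840302660 = 12410611300231033623224965680
k=5:  x_5 = 12901780·221660605515932150288251132801+319·722361·12410611300231033623224965680 = 5719632734066677605580897309458268900,  y_5 = 12901780·12410611300231033623224965680+722361·221660605515932150288251132801 = 320237953322189008993822774252173561

12901780 722361
332911854336799 18639485405160
8590311008090840302660 480965080021169647239
221660605515932150288251132801 12410611300231033623224965680
5719632734066677605580897309458268900 320237953322189008993822774252173561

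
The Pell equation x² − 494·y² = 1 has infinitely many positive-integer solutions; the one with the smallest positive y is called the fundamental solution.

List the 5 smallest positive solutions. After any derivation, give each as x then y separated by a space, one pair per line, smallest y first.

√494 → a₀=22, period (4,2,2,1,2,1,2,2,4,44); ℓ=10 even so k=9
i=0: a=22 ⇒ p=22, q=1
…
i=4: a=1 ⇒ p=689, q=31
…
i=6: a=1 ⇒ p=2556, q=115
…
i=8: a=2 ⇒ p=16514, q=743
i=9: a=4 ⇒ p=73035, q=3286
(x₁, y₁) = (73035, 3286);  73035² − 494·3286² = 1 ✓
n=2: (73035,3286)∘(73035,3286) = (73035·73035+494·3286·3286, 73035·3286+3286·73035) = (10668222449,479986020)
n=3: (10668222449,479986020)∘(73035,3286) = (73035·10668222449+494·3286·479986020, 73035·479986020+3286·10668222449) = (1558307253052395,70111557938114)
n=4: (1558307253052395,70111557938114)∘(73035,3286) = (73035·1558307253052395+494·3286·70111557938114, 73035·70111557938114+3286·1558307253052395) = (227621940442695115201,10241195267540325960)
n=5: (227621940442695115201,10241195267540325960)∘(73035,3286) = (73035·227621940442695115201+494·3286·10241195267540325960, 73035·10241195267540325960+3286·227621940442695115201) = (33248736838906168224357675,1495931392659503855039086)

73035 3286
10668222449 479986020
1558307253052395 70111557938114
227621940442695115201 10241195267540325960
33248736838906168224357675 1495931392659503855039086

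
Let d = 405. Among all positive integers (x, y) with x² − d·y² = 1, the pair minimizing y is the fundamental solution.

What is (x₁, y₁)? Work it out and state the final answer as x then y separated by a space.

[20; 8,40] for √405; ℓ=2 ⇒ convergent index 1
k=0  a_k=20  p_k/q_k = 20/1
k=1  a_k=8  p_k/q_k = 161/8
fundamental: x₁=161, y₁=8  (since 25921 − 405·64 = 1)

161 8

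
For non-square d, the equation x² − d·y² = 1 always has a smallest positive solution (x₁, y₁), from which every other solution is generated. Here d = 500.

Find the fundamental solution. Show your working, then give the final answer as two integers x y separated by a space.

√500 → a₀=22, period (2,1,3,2,1,…,1,2,44); ℓ=14 even so k=13
a_0=22:  p_0=22·1+0=22,  q_0=22·0+1=1
a_1=2:  p_1=2·22+1=45,  q_1=2·1+0=2
a_2=1:  p_2=1·45+22=67,  q_2=1·2+1=3
a_3=3:  p_3=3·67+45=246,  q_3=3·3+2=11
…
a_5=1:  p_5=1·559+246=805,  q_5=1·25+11=36
…
a_7=10:  p_7=10·1364+805=14445,  q_7=10·61+36=646
a_8=1:  p_8=1·14445+1364=15809,  q_8=1·646+61=707
…
a_12=1:  p_12=1·259205+76317=335522,  q_12=1·11592+3413=15005
a_13=2:  p_13=2·335522+259205=930249,  q_13=2·15005+11592=41602
→ (930249, 41602).  Check: 930249²=865363202001, 500·41602²=865363202000, difference 1.

930249 41602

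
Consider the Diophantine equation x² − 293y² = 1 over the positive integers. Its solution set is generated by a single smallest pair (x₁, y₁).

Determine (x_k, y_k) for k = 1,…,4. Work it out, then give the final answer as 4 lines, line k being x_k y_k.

12320649 719780
303596783562401 17736313474440
7481018815602612315849 437045785745090703340
184342013978870716056521769601 10769375446188914321717060880

√293 → a₀=17, period (8,1,1,8,34); ℓ=5 odd so k=9
a_0=17:  p_0=17·1+0=17,  q_0=17·0+1=1
…
a_2=1:  p_2=1·137+17=154,  q_2=1·8+1=9
…
a_4=8:  p_4=8·291+154=2482,  q_4=8·17+9=145
a_5=34:  p_5=34·2482+291=84679,  q_5=34·145+17=4947
a_6=8:  p_6=8·84679+2482=679914,  q_6=8·4947+145=39721
…
a_8=1:  p_8=1·764593+679914=1444507,  q_8=1·44668+39721=84389
a_9=8:  p_9=8·1444507+764593=12320649,  q_9=8·84389+44668=719780
→ (12320649, 719780).  Check: 12320649²=151798391781201, 293·719780²=151798391781200, difference 1.
(12320649+719780√293)^2 = 303596783562401 + 17736313474440√293
(12320649+719780√293)^3 = 7481018815602612315849 + 437045785745090703340√293
(12320649+719780√293)^4 = 184342013978870716056521769601 + 10769375446188914321717060880√293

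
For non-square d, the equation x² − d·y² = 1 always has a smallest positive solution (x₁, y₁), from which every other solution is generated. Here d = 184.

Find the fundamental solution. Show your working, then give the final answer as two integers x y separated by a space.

√184 = [13; 1,1,3,2,1,2,1,2,3,1,1,26, …], period ℓ=12 (even) → k=11
a_0=13:  p_0=13·1+0=13,  q_0=13·0+1=1
a_1=1:  p_1=1·13+1=14,  q_1=1·1+0=1
a_2=1:  p_2=1·14+13=27,  q_2=1·1+1=2
a_3=3:  p_3=3·27+14=95,  q_3=3·2+1=7
a_4=2:  p_4=2·95+27=217,  q_4=2·7+2=16
…
a_6=2:  p_6=2·312+217=841,  q_6=2·23+16=62
a_7=1:  p_7=1·841+312=1153,  q_7=1·62+23=85
a_8=2:  p_8=2·1153+841=3147,  q_8=2·85+62=232
a_9=3:  p_9=3·3147+1153=10594,  q_9=3·232+85=781
a_10=1:  p_10=1·10594+3147=13741,  q_10=1·781+232=1013
a_11=1:  p_11=1·13741+10594=24335,  q_11=1·1013+781=1794
fundamental: x₁=24335, y₁=1794  (since 592192225 − 184·3218436 = 1)

24335 1794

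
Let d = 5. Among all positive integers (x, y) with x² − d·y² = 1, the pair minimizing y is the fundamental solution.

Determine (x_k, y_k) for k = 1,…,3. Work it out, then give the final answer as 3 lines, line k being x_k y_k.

9 4
161 72
2889 1292

√5 = [2; 4, …], period ℓ=1 (odd) → k=1
k=0  a_k=2  p_k/q_k = 2/1
k=1  a_k=4  p_k/q_k = 9/4
fundamental: x₁=9, y₁=4  (since 81 − 5·16 = 1)
k=2:  x_2 = 9·9+5·4·4 = 161,  y_2 = 9·4+4·9 = 72
k=3:  x_3 = 9·161+5·4·72 = 2889,  y_3 = 9·72+4·161 = 1292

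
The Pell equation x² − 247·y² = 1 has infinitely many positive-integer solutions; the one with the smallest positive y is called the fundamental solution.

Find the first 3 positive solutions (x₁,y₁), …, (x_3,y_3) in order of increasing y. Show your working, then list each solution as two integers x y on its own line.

85292 5427
14549450527 925759368
2481903468612476 157919736025485

[15; 1,2,1,1,9,1,9,1,1,2,1,30] for √247; ℓ=12 ⇒ convergent index 11
step 0: (15, 1)  from 15·(1,0) + (0,1)
step 1: (16, 1)  from 1·(15,1) + (1,0)
step 2: (47, 3)  from 2·(16,1) + (15,1)
…
step 5: (1053, 67)  from 9·(110,7) + (63,4)
step 6: (1163, 74)  from 1·(1053,67) + (110,7)
…
step 8: (12683, 807)  from 1·(11520,733) + (1163,74)
step 9: (24203, 1540)  from 1·(12683,807) + (11520,733)
step 10: (61089, 3887)  from 2·(24203,1540) + (12683,807)
step 11: (85292, 5427)  from 1·(61089,3887) + (24203,1540)
(x₁, y₁) = (85292, 5427);  85292² − 247·5427² = 1 ✓
(x_2, y_2) = (85292·85292 + 247·5427·5427, 85292·5427 + 5427·85292) = (14549450527, 925759368)
(x_3, y_3) = (85292·14549450527 + 247·5427·925759368, 85292·925759368 + 5427·14549450527) = (2481903468612476, 157919736025485)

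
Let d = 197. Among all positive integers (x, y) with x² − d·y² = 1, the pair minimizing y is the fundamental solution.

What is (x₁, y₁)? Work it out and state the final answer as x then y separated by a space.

393 28

√197 → a₀=14, period (28); ℓ=1 odd so k=1
step 0: (14, 1)  from 14·(1,0) + (0,1)
step 1: (393, 28)  from 28·(14,1) + (1,0)
fundamental: x₁=393, y₁=28  (since 154449 − 197·784 = 1)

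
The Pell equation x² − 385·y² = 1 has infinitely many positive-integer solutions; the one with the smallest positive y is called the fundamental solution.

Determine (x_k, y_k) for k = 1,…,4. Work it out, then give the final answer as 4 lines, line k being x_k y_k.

d=385: √d = [19; 1,1,1,1,1,…,1,1,38] (ℓ=16, even), read p_15/q_15
k=0  a_k=19  p_k/q_k = 19/1
…
k=5  a_k=1  p_k/q_k = 157/8
…
k=14  a_k=1  p_k/q_k = 59551/3035
k=15  a_k=1  p_k/q_k = 95831/4884
fundamental: x₁=95831, y₁=4884  (since 9183580561 − 385·23853456 = 1)
(95831+4884√385)^2 = 18367161121 + 936077208√385
(95831+4884√385)^3 = 3520286834677271 + 179410429834812√385
(95831+4884√385)^4 = 674705215289547953281 + 34386161802063660336√385

95831 4884
18367161121 936077208
3520286834677271 179410429834812
674705215289547953281 34386161802063660336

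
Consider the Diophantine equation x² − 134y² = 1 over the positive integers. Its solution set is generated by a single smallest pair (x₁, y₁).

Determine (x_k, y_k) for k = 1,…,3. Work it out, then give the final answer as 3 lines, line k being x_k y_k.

√134 = [11; 1,1,2,1,3,…,1,1,22, …], period ℓ=14 (even) → k=13
i=0: a=11 ⇒ p=11, q=1
…
i=4: a=1 ⇒ p=81, q=7
i=5: a=3 ⇒ p=301, q=26
…
i=8: a=1 ⇒ p=4503, q=389
…
i=12: a=1 ⇒ p=84029, q=7259
i=13: a=1 ⇒ p=145925, q=12606
fundamental: x₁=145925, y₁=12606  (since 21294105625 − 134·158911236 = 1)
(x_2, y_2) = (145925·145925 + 134·12606·12606, 145925·12606 + 12606·145925) = (42588211249, 3679061100)
(x_3, y_3) = (145925·42588211249 + 134·12606·3679061100, 145925·3679061100 + 12606·42588211249) = (12429369452874725, 1073733982022394)

145925 12606
42588211249 3679061100
12429369452874725 1073733982022394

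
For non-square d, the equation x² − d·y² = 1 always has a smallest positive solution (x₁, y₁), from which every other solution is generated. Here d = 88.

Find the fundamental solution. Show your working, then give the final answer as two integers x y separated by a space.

d=88: √d = [9; 2,1,1,1,2,18] (ℓ=6, even), read p_5/q_5
i=0: a=9 ⇒ p=9, q=1
…
i=4: a=1 ⇒ p=75, q=8
i=5: a=2 ⇒ p=197, q=21
→ (197, 21).  Check: 197²=38809, 88·21²=38808, difference 1.

197 21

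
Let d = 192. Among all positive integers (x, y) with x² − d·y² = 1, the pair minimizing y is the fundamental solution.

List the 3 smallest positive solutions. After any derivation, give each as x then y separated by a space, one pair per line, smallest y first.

d=192: √d = [13; 1,5,1,26] (ℓ=4, even), read p_3/q_3
step 0: (13, 1)  from 13·(1,0) + (0,1)
step 1: (14, 1)  from 1·(13,1) + (1,0)
step 2: (83, 6)  from 5·(14,1) + (13,1)
step 3: (97, 7)  from 1·(83,6) + (14,1)
→ (97, 7).  Check: 97²=9409, 192·7²=9408, difference 1.
(97+7√192)^2 = 18817 + 1358√192
(97+7√192)^3 = 3650401 + 263445√192

97 7
18817 1358
3650401 263445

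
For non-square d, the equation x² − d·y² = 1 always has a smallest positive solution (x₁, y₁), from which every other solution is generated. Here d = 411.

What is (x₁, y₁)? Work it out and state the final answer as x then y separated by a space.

[20; 3,1,1,1,19,1,1,1,3,40] for √411; ℓ=10 ⇒ convergent index 9
a_0=20:  p_0=20·1+0=20,  q_0=20·0+1=1
a_1=3:  p_1=3·20+1=61,  q_1=3·1+0=3
…
a_5=19:  p_5=19·223+142=4379,  q_5=19·11+7=216
a_6=1:  p_6=1·4379+223=4602,  q_6=1·216+11=227
a_7=1:  p_7=1·4602+4379=8981,  q_7=1·227+216=443
a_8=1:  p_8=1·8981+4602=13583,  q_8=1·443+227=670
a_9=3:  p_9=3·13583+8981=49730,  q_9=3·670+443=2453
→ (49730, 2453).  Check: 49730²=2473072900, 411·2453²=2473072899, difference 1.

49730 2453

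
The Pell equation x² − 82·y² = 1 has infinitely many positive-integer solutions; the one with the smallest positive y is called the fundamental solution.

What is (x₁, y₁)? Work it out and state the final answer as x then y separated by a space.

√82 → a₀=9, period (18); ℓ=1 odd so k=1
i=0: a=9 ⇒ p=9, q=1
i=1: a=18 ⇒ p=163, q=18
fundamental: x₁=163, y₁=18  (since 26569 − 82·324 = 1)

163 18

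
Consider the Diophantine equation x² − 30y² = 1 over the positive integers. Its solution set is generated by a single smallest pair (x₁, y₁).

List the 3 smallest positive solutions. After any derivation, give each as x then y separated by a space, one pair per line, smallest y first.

11 2
241 44
5291 966

[5; 2,10] for √30; ℓ=2 ⇒ convergent index 1
k=0  a_k=5  p_k/q_k = 5/1
k=1  a_k=2  p_k/q_k = 11/2
→ (11, 2).  Check: 11²=121, 30·2²=120, difference 1.
(11+2√30)^2 = 241 + 44√30
(11+2√30)^3 = 5291 + 966√30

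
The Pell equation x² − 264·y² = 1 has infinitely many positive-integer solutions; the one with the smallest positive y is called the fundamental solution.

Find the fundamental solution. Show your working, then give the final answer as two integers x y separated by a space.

65 4

[16; 4,32] for √264; ℓ=2 ⇒ convergent index 1
step 0: (16, 1)  from 16·(1,0) + (0,1)
step 1: (65, 4)  from 4·(16,1) + (1,0)
fundamental: x₁=65, y₁=4  (since 4225 − 264·16 = 1)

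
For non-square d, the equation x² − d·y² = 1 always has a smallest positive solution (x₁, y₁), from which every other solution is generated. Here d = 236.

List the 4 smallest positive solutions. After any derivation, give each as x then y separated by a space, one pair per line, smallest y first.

561799 36570
631236232801 41089978860
709255768702176199 46168618067101710
796918363201596536611201 51874966922918257173720

√236 → a₀=15, period (2,1,3,5,1,6,1,5,3,1,2,30); ℓ=12 even so k=11
a_0=15:  p_0=15·1+0=15,  q_0=15·0+1=1
a_1=2:  p_1=2·15+1=31,  q_1=2·1+0=2
a_2=1:  p_2=1·31+15=46,  q_2=1·2+1=3
a_3=3:  p_3=3·46+31=169,  q_3=3·3+2=11
a_4=5:  p_4=5·169+46=891,  q_4=5·11+3=58
a_5=1:  p_5=1·891+169=1060,  q_5=1·58+11=69
a_6=6:  p_6=6·1060+891=7251,  q_6=6·69+58=472
a_7=1:  p_7=1·7251+1060=8311,  q_7=1·472+69=541
…
a_9=3:  p_9=3·48806+8311=154729,  q_9=3·3177+541=10072
a_10=1:  p_10=1·154729+48806=203535,  q_10=1·10072+3177=13249
a_11=2:  p_11=2·203535+154729=561799,  q_11=2·13249+10072=36570
fundamental: x₁=561799, y₁=36570  (since 315618116401 − 236·1337364900 = 1)
n=2: (561799,36570)∘(561799,36570) = (561799·561799+236·36570·36570, 561799·36570+36570·561799) = (631236232801,41089978860)
n=3: (631236232801,41089978860)∘(561799,36570) = (561799·631236232801+236·36570·41089978860, 561799·41089978860+36570·631236232801) = (709255768702176199,46168618067101710)
n=4: (709255768702176199,46168618067101710)∘(561799,36570) = (561799·709255768702176199+236·36570·46168618067101710, 561799·46168618067101710+36570·709255768702176199) = (796918363201596536611201,51874966922918257173720)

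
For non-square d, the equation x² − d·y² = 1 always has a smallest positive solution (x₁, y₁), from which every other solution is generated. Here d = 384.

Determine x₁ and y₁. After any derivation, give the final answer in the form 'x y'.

4801 245

d=384: √d = [19; 1,1,2,9,2,1,1,38] (ℓ=8, even), read p_7/q_7
k=0  a_k=19  p_k/q_k = 19/1
k=1  a_k=1  p_k/q_k = 20/1
…
k=3  a_k=2  p_k/q_k = 98/5
k=4  a_k=9  p_k/q_k = 921/47
k=5  a_k=2  p_k/q_k = 1940/99
k=6  a_k=1  p_k/q_k = 2861/146
k=7  a_k=1  p_k/q_k = 4801/245
(x₁, y₁) = (4801, 245);  4801² − 384·245² = 1 ✓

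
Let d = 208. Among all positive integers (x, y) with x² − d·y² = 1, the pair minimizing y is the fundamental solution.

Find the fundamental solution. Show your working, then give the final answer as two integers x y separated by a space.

d=208: √d = [14; 2,2,1,2,2,28] (ℓ=6, even), read p_5/q_5
step 0: (14, 1)  from 14·(1,0) + (0,1)
…
step 2: (72, 5)  from 2·(29,2) + (14,1)
…
step 4: (274, 19)  from 2·(101,7) + (72,5)
step 5: (649, 45)  from 2·(274,19) + (101,7)
fundamental: x₁=649, y₁=45  (since 421201 − 208·2025 = 1)

649 45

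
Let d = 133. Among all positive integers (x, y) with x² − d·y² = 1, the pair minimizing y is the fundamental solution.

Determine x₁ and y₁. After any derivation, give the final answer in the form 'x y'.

2588599 224460

√133 → a₀=11, period (1,1,7,5,1,…,1,1,22); ℓ=16 even so k=15
a_0=11:  p_0=11·1+0=11,  q_0=11·0+1=1
a_1=1:  p_1=1·11+1=12,  q_1=1·1+0=1
…
a_6=1:  p_6=1·1061+888=1949,  q_6=1·92+77=169
…
a_9=1:  p_9=1·7969+3010=10979,  q_9=1·691+261=952
…
a_14=1:  p_14=1·1210008+168583=1378591,  q_14=1·104921+14618=119539
a_15=1:  p_15=1·1378591+1210008=2588599,  q_15=1·119539+104921=224460
(x₁, y₁) = (2588599, 224460);  2588599² − 133·224460² = 1 ✓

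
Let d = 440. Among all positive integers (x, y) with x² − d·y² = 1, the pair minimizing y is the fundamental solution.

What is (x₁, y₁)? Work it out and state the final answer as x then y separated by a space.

√440 → a₀=20, period (1,40); ℓ=2 even so k=1
k=0  a_k=20  p_k/q_k = 20/1
k=1  a_k=1  p_k/q_k = 21/1
(x₁, y₁) = (21, 1);  21² − 440·1² = 1 ✓

21 1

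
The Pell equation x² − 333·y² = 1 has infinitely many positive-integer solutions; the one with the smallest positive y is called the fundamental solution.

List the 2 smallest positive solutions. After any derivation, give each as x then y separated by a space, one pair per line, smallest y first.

√333 → a₀=18, period (4,36); ℓ=2 even so k=1
k=0  a_k=18  p_k/q_k = 18/1
k=1  a_k=4  p_k/q_k = 73/4
fundamental: x₁=73, y₁=4  (since 5329 − 333·16 = 1)
(73+4√333)^2 = 10657 + 584√333

73 4
10657 584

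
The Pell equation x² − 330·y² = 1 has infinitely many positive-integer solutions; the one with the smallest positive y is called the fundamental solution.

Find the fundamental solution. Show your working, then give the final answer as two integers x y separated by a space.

√330 → a₀=18, period (6,36); ℓ=2 even so k=1
k=0  a_k=18  p_k/q_k = 18/1
k=1  a_k=6  p_k/q_k = 109/6
fundamental: x₁=109, y₁=6  (since 11881 − 330·36 = 1)

109 6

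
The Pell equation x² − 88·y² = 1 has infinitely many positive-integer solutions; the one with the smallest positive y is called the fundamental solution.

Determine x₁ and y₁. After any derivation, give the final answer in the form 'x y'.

197 21

√88 = [9; 2,1,1,1,2,18, …], period ℓ=6 (even) → k=5
i=0: a=9 ⇒ p=9, q=1
…
i=4: a=1 ⇒ p=75, q=8
i=5: a=2 ⇒ p=197, q=21
fundamental: x₁=197, y₁=21  (since 38809 − 88·441 = 1)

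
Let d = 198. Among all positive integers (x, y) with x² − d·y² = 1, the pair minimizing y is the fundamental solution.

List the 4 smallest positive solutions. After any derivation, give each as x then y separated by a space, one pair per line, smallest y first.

197 14
77617 5516
30580901 2173290
12048797377 856270744

√198 = [14; 14,28, …], period ℓ=2 (even) → k=1
k=0  a_k=14  p_k/q_k = 14/1
k=1  a_k=14  p_k/q_k = 197/14
fundamental: x₁=197, y₁=14  (since 38809 − 198·196 = 1)
k=2:  x_2 = 197·197+198·14·14 = 77617,  y_2 = 197·14+14·197 = 5516
k=3:  x_3 = 197·77617+198·14·5516 = 30580901,  y_3 = 197·5516+14·77617 = 2173290
k=4:  x_4 = 197·30580901+198·14·2173290 = 12048797377,  y_4 = 197·2173290+14·30580901 = 856270744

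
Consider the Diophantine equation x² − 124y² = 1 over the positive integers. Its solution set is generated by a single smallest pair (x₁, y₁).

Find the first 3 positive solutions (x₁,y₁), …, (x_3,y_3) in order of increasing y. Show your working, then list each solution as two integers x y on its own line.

√124 = [11; 7,2,1,1,1,…,2,7,22, …], period ℓ=16 (even) → k=15
i=0: a=11 ⇒ p=11, q=1
i=1: a=7 ⇒ p=78, q=7
…
i=3: a=1 ⇒ p=245, q=22
…
i=11: a=1 ⇒ p=84875, q=7622
…
i=14: a=2 ⇒ p=626251, q=56239
i=15: a=7 ⇒ p=4620799, q=414960
fundamental: x₁=4620799, y₁=414960  (since 21351783398401 − 124·172191801600 = 1)
k=2:  x_2 = 4620799·4620799+124·414960·414960 = 42703566796801,  y_2 = 4620799·414960+414960·4620799 = 3834893506080
k=3:  x_3 = 4620799·42703566796801+124·414960·3834893506080 = 394649197502177907199,  y_3 = 4620799·3834893506080+414960·42703566796801 = 35440544156001500880

4620799 414960
42703566796801 3834893506080
394649197502177907199 35440544156001500880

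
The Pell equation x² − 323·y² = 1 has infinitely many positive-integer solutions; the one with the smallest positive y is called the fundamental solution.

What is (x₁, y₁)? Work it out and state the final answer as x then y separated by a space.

[17; 1,34] for √323; ℓ=2 ⇒ convergent index 1
a_0=17:  p_0=17·1+0=17,  q_0=17·0+1=1
a_1=1:  p_1=1·17+1=18,  q_1=1·1+0=1
→ (18, 1).  Check: 18²=324, 323·1²=323, difference 1.

18 1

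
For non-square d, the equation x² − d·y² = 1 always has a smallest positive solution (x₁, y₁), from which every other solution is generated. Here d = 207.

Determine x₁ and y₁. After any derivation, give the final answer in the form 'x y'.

d=207: √d = [14; 2,1,1,2,1,1,2,28] (ℓ=8, even), read p_7/q_7
k=0  a_k=14  p_k/q_k = 14/1
k=1  a_k=2  p_k/q_k = 29/2
k=2  a_k=1  p_k/q_k = 43/3
…
k=4  a_k=2  p_k/q_k = 187/13
k=5  a_k=1  p_k/q_k = 259/18
k=6  a_k=1  p_k/q_k = 446/31
k=7  a_k=2  p_k/q_k = 1151/80
→ (1151, 80).  Check: 1151²=1324801, 207·80²=1324800, difference 1.

1151 80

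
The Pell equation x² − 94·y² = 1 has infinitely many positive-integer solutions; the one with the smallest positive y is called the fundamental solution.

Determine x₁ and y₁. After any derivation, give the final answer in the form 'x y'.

√94 → a₀=9, period (1,2,3,1,1,…,2,1,18); ℓ=16 even so k=15
a_0=9:  p_0=9·1+0=9,  q_0=9·0+1=1
…
a_6=5:  p_6=5·223+126=1241,  q_6=5·23+13=128
…
a_14=2:  p_14=2·652934+184493=1490361,  q_14=2·67345+19029=153719
a_15=1:  p_15=1·1490361+652934=2143295,  q_15=1·153719+67345=221064
→ (2143295, 221064).  Check: 2143295²=4593713457025, 94·221064²=4593713457024, difference 1.

2143295 221064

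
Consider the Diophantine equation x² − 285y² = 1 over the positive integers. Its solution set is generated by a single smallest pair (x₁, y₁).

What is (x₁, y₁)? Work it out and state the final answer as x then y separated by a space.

2431 144

√285 = [16; 1,7,2,7,1,32, …], period ℓ=6 (even) → k=5
a_0=16:  p_0=16·1+0=16,  q_0=16·0+1=1
…
a_2=7:  p_2=7·17+16=135,  q_2=7·1+1=8
…
a_4=7:  p_4=7·287+135=2144,  q_4=7·17+8=127
a_5=1:  p_5=1·2144+287=2431,  q_5=1·127+17=144
(x₁, y₁) = (2431, 144);  2431² − 285·144² = 1 ✓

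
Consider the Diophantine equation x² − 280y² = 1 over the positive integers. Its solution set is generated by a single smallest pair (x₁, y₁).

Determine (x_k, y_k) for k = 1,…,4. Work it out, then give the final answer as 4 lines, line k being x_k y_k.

251 15
126001 7530
63252251 3780045
31752504001 1897575060

√280 = [16; 1,2,1,2,1,32, …], period ℓ=6 (even) → k=5
a_0=16:  p_0=16·1+0=16,  q_0=16·0+1=1
…
a_2=2:  p_2=2·17+16=50,  q_2=2·1+1=3
…
a_4=2:  p_4=2·67+50=184,  q_4=2·4+3=11
a_5=1:  p_5=1·184+67=251,  q_5=1·11+4=15
fundamental: x₁=251, y₁=15  (since 63001 − 280·225 = 1)
k=2:  x_2 = 251·251+280·15·15 = 126001,  y_2 = 251·15+15·251 = 7530
k=3:  x_3 = 251·126001+280·15·7530 = 63252251,  y_3 = 251·7530+15·126001 = 3780045
k=4:  x_4 = 251·63252251+280·15·3780045 = 31752504001,  y_4 = 251·3780045+15·63252251 = 1897575060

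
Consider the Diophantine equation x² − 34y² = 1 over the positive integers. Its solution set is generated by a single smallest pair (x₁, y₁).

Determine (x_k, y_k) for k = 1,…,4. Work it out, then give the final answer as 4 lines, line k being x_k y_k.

35 6
2449 420
171395 29394
11995201 2057160

√34 = [5; 1,4,1,10, …], period ℓ=4 (even) → k=3
step 0: (5, 1)  from 5·(1,0) + (0,1)
step 1: (6, 1)  from 1·(5,1) + (1,0)
step 2: (29, 5)  from 4·(6,1) + (5,1)
step 3: (35, 6)  from 1·(29,5) + (6,1)
(x₁, y₁) = (35, 6);  35² − 34·6² = 1 ✓
k=2:  x_2 = 35·35+34·6·6 = 2449,  y_2 = 35·6+6·35 = 420
k=3:  x_3 = 35·2449+34·6·420 = 171395,  y_3 = 35·420+6·2449 = 29394
k=4:  x_4 = 35·171395+34·6·29394 = 11995201,  y_4 = 35·29394+6·171395 = 2057160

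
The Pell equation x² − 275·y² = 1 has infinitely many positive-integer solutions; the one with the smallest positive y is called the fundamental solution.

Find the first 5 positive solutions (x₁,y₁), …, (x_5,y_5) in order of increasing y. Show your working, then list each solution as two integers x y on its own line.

199 12
79201 4776
31521799 1900836
12545596801 756527952
4993116004999 301096224060

√275 → a₀=16, period (1,1,2,1,1,32); ℓ=6 even so k=5
k=0  a_k=16  p_k/q_k = 16/1
…
k=3  a_k=2  p_k/q_k = 83/5
k=4  a_k=1  p_k/q_k = 116/7
k=5  a_k=1  p_k/q_k = 199/12
→ (199, 12).  Check: 199²=39601, 275·12²=39600, difference 1.
(x_2, y_2) = (199·199 + 275·12·12, 199·12 + 12·199) = (79201, 4776)
(x_3, y_3) = (199·79201 + 275·12·4776, 199·4776 + 12·79201) = (31521799, 1900836)
(x_4, y_4) = (199·31521799 + 275·12·1900836, 199·1900836 + 12·31521799) = (12545596801, 756527952)
(x_5, y_5) = (199·12545596801 + 275·12·756527952, 199·756527952 + 12·12545596801) = (4993116004999, 301096224060)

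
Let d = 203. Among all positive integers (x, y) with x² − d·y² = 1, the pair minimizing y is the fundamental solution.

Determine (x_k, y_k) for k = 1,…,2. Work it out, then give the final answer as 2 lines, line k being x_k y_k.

57 4
6497 456

[14; 4,28] for √203; ℓ=2 ⇒ convergent index 1
k=0  a_k=14  p_k/q_k = 14/1
k=1  a_k=4  p_k/q_k = 57/4
→ (57, 4).  Check: 57²=3249, 203·4²=3248, difference 1.
n=2: (57,4)∘(57,4) = (57·57+203·4·4, 57·4+4·57) = (6497,456)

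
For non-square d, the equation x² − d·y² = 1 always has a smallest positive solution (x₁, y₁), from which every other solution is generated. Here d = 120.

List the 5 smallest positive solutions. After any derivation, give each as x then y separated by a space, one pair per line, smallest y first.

d=120: √d = [10; 1,20] (ℓ=2, even), read p_1/q_1
a_0=10:  p_0=10·1+0=10,  q_0=10·0+1=1
a_1=1:  p_1=1·10+1=11,  q_1=1·1+0=1
fundamental: x₁=11, y₁=1  (since 121 − 120·1 = 1)
n=2: (11,1)∘(11,1) = (11·11+120·1·1, 11·1+1·11) = (241,22)
n=3: (241,22)∘(11,1) = (11·241+120·1·22, 11·22+1·241) = (5291,483)
n=4: (5291,483)∘(11,1) = (11·5291+120·1·483, 11·483+1·5291) = (116161,10604)
n=5: (116161,10604)∘(11,1) = (11·116161+120·1·10604, 11·10604+1·116161) = (2550251,232805)

11 1
241 22
5291 483
116161 10604
2550251 232805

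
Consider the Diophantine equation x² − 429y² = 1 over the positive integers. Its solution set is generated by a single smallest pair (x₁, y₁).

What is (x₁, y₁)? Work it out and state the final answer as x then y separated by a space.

d=429: √d = [20; 1,2,2,9,1,12,1,9,2,2,1,40] (ℓ=12, even), read p_11/q_11
i=0: a=20 ⇒ p=20, q=1
…
i=2: a=2 ⇒ p=62, q=3
…
i=4: a=9 ⇒ p=1367, q=66
…
i=6: a=12 ⇒ p=19511, q=942
i=7: a=1 ⇒ p=21023, q=1015
…
i=10: a=2 ⇒ p=1085636, q=52415
i=11: a=1 ⇒ p=1524095, q=73584
(x₁, y₁) = (1524095, 73584);  1524095² − 429·73584² = 1 ✓

1524095 73584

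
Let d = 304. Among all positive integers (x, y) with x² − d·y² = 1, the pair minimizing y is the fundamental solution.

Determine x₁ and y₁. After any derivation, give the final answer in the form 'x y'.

√304 = [17; 2,3,2,1,1,1,1,1,2,3,2,34, …], period ℓ=12 (even) → k=11
a_0=17:  p_0=17·1+0=17,  q_0=17·0+1=1
…
a_2=3:  p_2=3·35+17=122,  q_2=3·2+1=7
a_3=2:  p_3=2·122+35=279,  q_3=2·7+2=16
…
a_10=3:  p_10=3·7445+2842=25177,  q_10=3·427+163=1444
a_11=2:  p_11=2·25177+7445=57799,  q_11=2·1444+427=3315
(x₁, y₁) = (57799, 3315);  57799² − 304·3315² = 1 ✓

57799 3315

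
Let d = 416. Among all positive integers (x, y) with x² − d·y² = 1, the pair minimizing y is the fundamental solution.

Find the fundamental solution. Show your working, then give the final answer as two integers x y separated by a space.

5201 255

√416 → a₀=20, period (2,1,1,9,1,1,2,40); ℓ=8 even so k=7
i=0: a=20 ⇒ p=20, q=1
i=1: a=2 ⇒ p=41, q=2
i=2: a=1 ⇒ p=61, q=3
i=3: a=1 ⇒ p=102, q=5
…
i=5: a=1 ⇒ p=1081, q=53
i=6: a=1 ⇒ p=2060, q=101
i=7: a=2 ⇒ p=5201, q=255
→ (5201, 255).  Check: 5201²=27050401, 416·255²=27050400, difference 1.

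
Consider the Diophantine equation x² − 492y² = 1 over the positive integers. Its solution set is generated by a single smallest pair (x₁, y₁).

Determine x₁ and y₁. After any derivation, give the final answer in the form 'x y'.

d=492: √d = [22; 5,1,1,10,1,1,5,44] (ℓ=8, even), read p_7/q_7
step 0: (22, 1)  from 22·(1,0) + (0,1)
step 1: (111, 5)  from 5·(22,1) + (1,0)
step 2: (133, 6)  from 1·(111,5) + (22,1)
…
step 5: (2817, 127)  from 1·(2573,116) + (244,11)
step 6: (5390, 243)  from 1·(2817,127) + (2573,116)
step 7: (29767, 1342)  from 5·(5390,243) + (2817,127)
→ (29767, 1342).  Check: 29767²=886074289, 492·1342²=886074288, difference 1.

29767 1342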